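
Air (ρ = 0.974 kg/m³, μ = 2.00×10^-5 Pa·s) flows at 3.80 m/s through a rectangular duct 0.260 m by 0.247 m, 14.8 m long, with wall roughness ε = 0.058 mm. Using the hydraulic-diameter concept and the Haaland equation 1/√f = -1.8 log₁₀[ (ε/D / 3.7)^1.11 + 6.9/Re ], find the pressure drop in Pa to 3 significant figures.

ΔP ≈ 8.91 Pa

Hydraulic diameter D_h = 4A/P = 4·(0.26·0.247)/(2·(0.26+0.247)) = 0.2569/1.014 = 0.2533 m.
Re = ρVD_h/μ = 0.974·3.8·0.2533/2e-05 = 4.688e+04.
ε/D_h = 5.8e-05/0.2533 = 0.000229; Haaland gives 1/√f = -1.8 log₁₀[2.13e-05+0.000147] = 6.792, so f = 0.02168.
ΔP = f(L/D_h)(ρV²/2) = 0.02168·14.8/0.2533·7.032 = 8.905 Pa.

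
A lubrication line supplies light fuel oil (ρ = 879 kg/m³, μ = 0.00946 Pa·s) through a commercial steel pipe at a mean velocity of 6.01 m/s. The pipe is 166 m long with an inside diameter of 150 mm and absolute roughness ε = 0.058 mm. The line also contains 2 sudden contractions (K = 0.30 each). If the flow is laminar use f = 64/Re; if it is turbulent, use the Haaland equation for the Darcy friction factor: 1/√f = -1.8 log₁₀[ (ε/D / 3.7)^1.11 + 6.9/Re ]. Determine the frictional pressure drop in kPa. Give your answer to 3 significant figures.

Reynolds number Re = ρVD/μ = 879 · 6.01 · 0.15 / 0.00946 = 8.377e+04.
Re > 4000 → turbulent. Relative roughness ε/D = 5.8e-05/0.15 = 0.000387. Haaland: 1/√f = -1.8 log₁₀[(0.000387/3.7)^1.11 + 6.9/8.377e+04] = -1.8 log₁₀[3.81e-05 + 8.24e-05] = 7.054, so f = 0.0201.
Total minor-loss coefficient ΣK = 2·0.3 = 0.6.
ΔP = [f·L/D + ΣK]·(ρV²/2) = [0.0201·166/0.15 + 0.6]·(879·6.01²/2) = [22.24 + 0.6]·1.587e+04 = 3.626e+05 Pa.
ΔP = 3.626e+05 Pa = 363 kPa.

ΔP ≈ 363 kPa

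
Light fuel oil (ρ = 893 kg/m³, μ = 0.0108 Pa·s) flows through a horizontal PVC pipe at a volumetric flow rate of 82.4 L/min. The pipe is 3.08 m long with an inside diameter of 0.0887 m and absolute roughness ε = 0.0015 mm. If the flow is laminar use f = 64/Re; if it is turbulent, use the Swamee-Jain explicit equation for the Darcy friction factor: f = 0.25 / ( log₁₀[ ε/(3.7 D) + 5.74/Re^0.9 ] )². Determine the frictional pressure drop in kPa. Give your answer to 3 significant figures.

Q = 82.4 L/min = 82.4/60000 = 0.001373 m³/s.
Cross-sectional area A = πD²/4 = π(0.0887)²/4 = 0.006179 m²; mean velocity V = Q/A = 0.001373/0.006179 = 0.2222 m/s.
Reynolds number Re = ρVD/μ = 893 · 0.2222 · 0.0887 / 0.0108 = 1630.
Re < 2300 → laminar flow, so f = 64/Re = 64/1630 = 0.03926 (the turbulent correlation is not needed).
Darcy-Weisbach: ΔP = f(L/D)(ρV²/2) = 0.03926·(3.08/0.0887)·(893·0.2222²/2) = 0.03926·34.72·22.05 = 30.07 Pa.
ΔP = 30.07 Pa = 0.0301 kPa.

ΔP ≈ 0.0301 kPa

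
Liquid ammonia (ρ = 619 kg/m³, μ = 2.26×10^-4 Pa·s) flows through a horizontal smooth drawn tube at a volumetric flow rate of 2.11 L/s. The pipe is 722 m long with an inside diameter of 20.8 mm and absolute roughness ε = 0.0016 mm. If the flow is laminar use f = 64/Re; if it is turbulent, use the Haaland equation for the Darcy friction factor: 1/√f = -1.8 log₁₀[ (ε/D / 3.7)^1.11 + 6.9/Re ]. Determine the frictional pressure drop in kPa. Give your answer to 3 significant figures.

ΔP ≈ 6080 kPa

Q = 2.11 L/s = 2.11/1000 = 0.00211 m³/s.
Cross-sectional area A = πD²/4 = π(0.0208)²/4 = 0.0003398 m²; mean velocity V = Q/A = 0.00211/0.0003398 = 6.21 m/s.
Reynolds number Re = ρVD/μ = 619 · 6.21 · 0.0208 / 0.000226 = 3.538e+05.
Re > 4000 → turbulent. Relative roughness ε/D = 1.6e-06/0.0208 = 7.69e-05. Haaland: 1/√f = -1.8 log₁₀[(7.69e-05/3.7)^1.11 + 6.9/3.538e+05] = -1.8 log₁₀[6.35e-06 + 1.95e-05] = 8.257, so f = 0.01467.
Darcy-Weisbach: ΔP = f(L/D)(ρV²/2) = 0.01467·(722/0.0208)·(619·6.21²/2) = 0.01467·3.471e+04·1.193e+04 = 6.075e+06 Pa.
ΔP = 6.075e+06 Pa = 6080 kPa.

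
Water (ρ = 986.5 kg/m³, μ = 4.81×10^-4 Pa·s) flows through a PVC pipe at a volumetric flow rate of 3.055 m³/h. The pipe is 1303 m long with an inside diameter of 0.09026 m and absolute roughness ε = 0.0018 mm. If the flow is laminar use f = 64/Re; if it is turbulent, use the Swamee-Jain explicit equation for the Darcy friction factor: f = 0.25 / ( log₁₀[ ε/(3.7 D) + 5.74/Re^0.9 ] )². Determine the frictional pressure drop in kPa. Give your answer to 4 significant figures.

Q = 3.055 m³/h = 3.055/3600 = 0.0008486 m³/s.
Cross-sectional area A = πD²/4 = π(0.09026)²/4 = 0.006399 m²; mean velocity V = Q/A = 0.0008486/0.006399 = 0.1326 m/s.
Reynolds number Re = ρVD/μ = 986.5 · 0.1326 · 0.09026 / 0.000481 = 2.455e+04.
Re > 4000 → turbulent. Relative roughness ε/D = 1.8e-06/0.09026 = 1.99e-05. Swamee-Jain: f = 0.25/(log₁₀[1.99e-05/3.7 + 5.74/2.455e+04^0.9])² = 0.25/(log₁₀[5.39e-06 + 0.000642])² = 0.25/(-3.189)² = 0.02459.
Darcy-Weisbach: ΔP = f(L/D)(ρV²/2) = 0.02459·(1303/0.09026)·(986.5·0.1326²/2) = 0.02459·1.444e+04·8.676 = 3080 Pa.
ΔP = 3080 Pa = 3.080 kPa.

ΔP ≈ 3.080 kPa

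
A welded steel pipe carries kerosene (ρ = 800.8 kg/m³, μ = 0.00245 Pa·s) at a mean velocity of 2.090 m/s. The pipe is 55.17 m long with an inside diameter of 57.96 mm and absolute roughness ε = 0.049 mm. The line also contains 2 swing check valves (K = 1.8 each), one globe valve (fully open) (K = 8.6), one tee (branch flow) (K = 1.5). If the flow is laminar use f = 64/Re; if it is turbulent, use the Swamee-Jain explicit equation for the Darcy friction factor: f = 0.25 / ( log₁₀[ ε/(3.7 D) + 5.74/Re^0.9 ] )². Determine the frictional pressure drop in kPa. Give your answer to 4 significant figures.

ΔP ≈ 64.87 kPa

Reynolds number Re = ρVD/μ = 800.8 · 2.09 · 0.05796 / 0.00245 = 3.959e+04.
Re > 4000 → turbulent. Relative roughness ε/D = 4.9e-05/0.05796 = 0.000845. Swamee-Jain: f = 0.25/(log₁₀[0.000845/3.7 + 5.74/3.959e+04^0.9])² = 0.25/(log₁₀[0.000228 + 0.000418])² = 0.25/(-3.19)² = 0.02457.
Total minor-loss coefficient ΣK = 2·1.8 + 1·8.6 + 1·1.5 = 13.7.
ΔP = [f·L/D + ΣK]·(ρV²/2) = [0.02457·55.17/0.05796 + 13.7]·(800.8·2.09²/2) = [23.39 + 13.7]·1749 = 6.487e+04 Pa.
ΔP = 6.487e+04 Pa = 64.87 kPa.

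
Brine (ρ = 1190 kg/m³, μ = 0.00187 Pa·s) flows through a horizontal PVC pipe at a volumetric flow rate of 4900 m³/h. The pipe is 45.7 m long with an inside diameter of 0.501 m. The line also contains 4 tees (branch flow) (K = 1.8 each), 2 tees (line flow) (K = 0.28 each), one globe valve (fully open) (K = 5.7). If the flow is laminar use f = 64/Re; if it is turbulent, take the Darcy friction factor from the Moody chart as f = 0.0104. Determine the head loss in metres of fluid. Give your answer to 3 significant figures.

Q = 4900 m³/h = 4900/3600 = 1.361 m³/s.
Cross-sectional area A = πD²/4 = π(0.501)²/4 = 0.1971 m²; mean velocity V = Q/A = 1.361/0.1971 = 6.904 m/s.
Reynolds number Re = ρVD/μ = 1190 · 6.904 · 0.501 / 0.00187 = 2.201e+06.
Re > 4000 → turbulent; use the Moody-chart value f = 0.0104.
Total minor-loss coefficient ΣK = 4·1.8 + 2·0.28 + 1·5.7 = 13.5.
ΔP = [f·L/D + ΣK]·(ρV²/2) = [0.0104·45.7/0.501 + 13.5]·(1190·6.904²/2) = [0.9487 + 13.5]·2.836e+04 = 4.087e+05 Pa.
Head loss h_f = ΔP/(ρg) = 4.087e+05/(1190·9.81) = 35.0 m.

h_f ≈ 35.0 m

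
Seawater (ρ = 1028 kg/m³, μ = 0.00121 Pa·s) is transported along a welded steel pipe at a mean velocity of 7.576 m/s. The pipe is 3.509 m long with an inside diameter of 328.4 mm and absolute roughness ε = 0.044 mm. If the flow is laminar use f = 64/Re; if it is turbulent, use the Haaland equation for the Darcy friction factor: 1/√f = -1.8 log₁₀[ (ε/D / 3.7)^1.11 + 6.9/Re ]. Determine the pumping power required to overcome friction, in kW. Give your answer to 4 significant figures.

P ≈ 2.684 kW

Reynolds number Re = ρVD/μ = 1028 · 7.576 · 0.3284 / 0.00121 = 2.114e+06.
Re > 4000 → turbulent. Relative roughness ε/D = 4.4e-05/0.3284 = 0.000134. Haaland: 1/√f = -1.8 log₁₀[(0.000134/3.7)^1.11 + 6.9/2.114e+06] = -1.8 log₁₀[1.18e-05 + 3.26e-06] = 8.682, so f = 0.01327.
Darcy-Weisbach: ΔP = f(L/D)(ρV²/2) = 0.01327·(3.509/0.3284)·(1028·7.576²/2) = 0.01327·10.69·2.95e+04 = 4182 Pa.
Q = V·A = 7.576·0.0847 = 0.6417 m³/s.
Pumping power P = QΔP = 0.6417·4182 = 2683.7 W = 2.684 kW.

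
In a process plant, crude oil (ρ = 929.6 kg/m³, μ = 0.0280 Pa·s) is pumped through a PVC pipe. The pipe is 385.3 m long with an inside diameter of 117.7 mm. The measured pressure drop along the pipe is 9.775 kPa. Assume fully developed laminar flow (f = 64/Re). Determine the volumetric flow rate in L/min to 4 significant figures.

Q ≈ 256.1 L/min

For laminar flow, f = 64/Re with Re = ρVD/μ, so Darcy-Weisbach reduces to ΔP = 32μLV/D². Solving for V: V = ΔP·D²/(32μL) = 9775·(0.1177)²/(32·0.028·385.3) = 0.3922 m/s.
Check: Re = ρVD/μ = 929.6·0.3922·0.1177/0.028 = 1533 < 2300, so the laminar assumption holds.
Q = V·A = 0.3922·(π/4·0.1177²) = 0.004268 m³/s = 256.1 L/min.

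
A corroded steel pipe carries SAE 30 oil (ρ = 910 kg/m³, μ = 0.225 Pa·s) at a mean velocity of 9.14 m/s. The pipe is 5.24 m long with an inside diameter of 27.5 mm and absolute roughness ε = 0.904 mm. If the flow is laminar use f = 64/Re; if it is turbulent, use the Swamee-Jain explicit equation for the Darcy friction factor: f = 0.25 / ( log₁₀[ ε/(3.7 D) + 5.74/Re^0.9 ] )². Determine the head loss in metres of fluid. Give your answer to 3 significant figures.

h_f ≈ 51.1 m

Reynolds number Re = ρVD/μ = 910 · 9.14 · 0.0275 / 0.225 = 1017.
Re < 2300 → laminar flow, so f = 64/Re = 64/1017 = 0.06296 (the turbulent correlation is not needed).
Darcy-Weisbach: ΔP = f(L/D)(ρV²/2) = 0.06296·(5.24/0.0275)·(910·9.14²/2) = 0.06296·190.5·3.801e+04 = 4.56e+05 Pa.
Head loss h_f = ΔP/(ρg) = 4.56e+05/(910·9.81) = 51.1 m.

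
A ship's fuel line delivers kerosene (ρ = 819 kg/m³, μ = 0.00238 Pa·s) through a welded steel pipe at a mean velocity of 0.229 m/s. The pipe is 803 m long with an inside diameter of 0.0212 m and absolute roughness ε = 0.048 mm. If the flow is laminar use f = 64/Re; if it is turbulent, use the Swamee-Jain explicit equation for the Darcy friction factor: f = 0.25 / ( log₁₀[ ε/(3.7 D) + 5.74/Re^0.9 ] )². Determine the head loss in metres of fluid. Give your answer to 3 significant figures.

h_f ≈ 3.88 m

Reynolds number Re = ρVD/μ = 819 · 0.229 · 0.0212 / 0.00238 = 1671.
Re < 2300 → laminar flow, so f = 64/Re = 64/1671 = 0.03831 (the turbulent correlation is not needed).
Darcy-Weisbach: ΔP = f(L/D)(ρV²/2) = 0.03831·(803/0.0212)·(819·0.229²/2) = 0.03831·3.788e+04·21.47 = 3.116e+04 Pa.
Head loss h_f = ΔP/(ρg) = 3.116e+04/(819·9.81) = 3.88 m.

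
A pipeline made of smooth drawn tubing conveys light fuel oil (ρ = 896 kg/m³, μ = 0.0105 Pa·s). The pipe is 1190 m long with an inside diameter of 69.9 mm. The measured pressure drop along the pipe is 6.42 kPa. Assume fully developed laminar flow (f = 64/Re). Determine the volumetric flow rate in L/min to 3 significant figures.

For laminar flow, f = 64/Re with Re = ρVD/μ, so Darcy-Weisbach reduces to ΔP = 32μLV/D². Solving for V: V = ΔP·D²/(32μL) = 6420·(0.0699)²/(32·0.0105·1190) = 0.07845 m/s.
Check: Re = ρVD/μ = 896·0.07845·0.0699/0.0105 = 467.9 < 2300, so the laminar assumption holds.
Q = V·A = 0.07845·(π/4·0.0699²) = 0.0003011 m³/s = 18.1 L/min.

Q ≈ 18.1 L/min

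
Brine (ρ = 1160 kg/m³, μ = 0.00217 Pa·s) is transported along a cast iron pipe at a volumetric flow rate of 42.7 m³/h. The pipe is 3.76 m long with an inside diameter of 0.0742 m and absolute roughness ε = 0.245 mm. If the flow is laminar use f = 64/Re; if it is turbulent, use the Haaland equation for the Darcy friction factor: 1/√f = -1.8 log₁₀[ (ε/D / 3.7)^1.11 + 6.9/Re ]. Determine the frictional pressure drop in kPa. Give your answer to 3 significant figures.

ΔP ≈ 6.18 kPa

Q = 42.7 m³/h = 42.7/3600 = 0.01186 m³/s.
Cross-sectional area A = πD²/4 = π(0.0742)²/4 = 0.004324 m²; mean velocity V = Q/A = 0.01186/0.004324 = 2.743 m/s.
Reynolds number Re = ρVD/μ = 1160 · 2.743 · 0.0742 / 0.00217 = 1.088e+05.
Re > 4000 → turbulent. Relative roughness ε/D = 0.000245/0.0742 = 0.0033. Haaland: 1/√f = -1.8 log₁₀[(0.0033/3.7)^1.11 + 6.9/1.088e+05] = -1.8 log₁₀[0.000412 + 6.34e-05] = 5.981, so f = 0.02796.
Darcy-Weisbach: ΔP = f(L/D)(ρV²/2) = 0.02796·(3.76/0.0742)·(1160·2.743²/2) = 0.02796·50.67·4364 = 6182 Pa.
ΔP = 6182 Pa = 6.18 kPa.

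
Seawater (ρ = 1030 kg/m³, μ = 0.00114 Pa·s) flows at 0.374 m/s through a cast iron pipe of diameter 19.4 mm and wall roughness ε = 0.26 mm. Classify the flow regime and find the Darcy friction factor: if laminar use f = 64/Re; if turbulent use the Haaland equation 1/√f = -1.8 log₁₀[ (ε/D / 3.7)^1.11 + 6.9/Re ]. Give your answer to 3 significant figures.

Re = ρVD/μ = 1030·0.374·0.0194/0.00114 = 6555.
Re > 4000 → turbulent. ε/D = 0.00026/0.0194 = 0.0134; Haaland: 1/√f = -1.8 log₁₀[0.00195 + 0.00105] = 4.54, so f = 0.04852.

f ≈ 0.0485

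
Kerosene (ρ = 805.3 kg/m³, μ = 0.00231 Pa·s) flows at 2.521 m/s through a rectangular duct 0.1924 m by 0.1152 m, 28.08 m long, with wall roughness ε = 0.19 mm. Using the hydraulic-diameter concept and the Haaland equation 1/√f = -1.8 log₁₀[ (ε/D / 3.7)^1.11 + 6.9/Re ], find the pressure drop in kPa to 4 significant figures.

Hydraulic diameter D_h = 4A/P = 4·(0.1924·0.1152)/(2·(0.1924+0.1152)) = 0.08866/0.6152 = 0.1441 m.
Re = ρVD_h/μ = 805.3·2.521·0.1441/0.00231 = 1.267e+05.
ε/D_h = 0.00019/0.1441 = 0.00132; Haaland gives 1/√f = -1.8 log₁₀[0.000149+5.45e-05] = 6.645, so f = 0.02264.
ΔP = f(L/D_h)(ρV²/2) = 0.02264·28.08/0.1441·2559 = 1.129e+04 Pa.
ΔP = 11.29 kPa.

ΔP ≈ 11.29 kPa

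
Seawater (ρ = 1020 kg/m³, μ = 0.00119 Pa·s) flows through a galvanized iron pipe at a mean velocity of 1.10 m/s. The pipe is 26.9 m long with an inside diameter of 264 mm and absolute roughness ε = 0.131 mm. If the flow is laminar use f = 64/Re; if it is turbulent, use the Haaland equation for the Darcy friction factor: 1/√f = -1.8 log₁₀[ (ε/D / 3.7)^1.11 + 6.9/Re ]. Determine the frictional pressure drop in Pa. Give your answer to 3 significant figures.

ΔP ≈ 1150 Pa

Reynolds number Re = ρVD/μ = 1020 · 1.1 · 0.264 / 0.00119 = 2.489e+05.
Re > 4000 → turbulent. Relative roughness ε/D = 0.000131/0.264 = 0.000496. Haaland: 1/√f = -1.8 log₁₀[(0.000496/3.7)^1.11 + 6.9/2.489e+05] = -1.8 log₁₀[5.03e-05 + 2.77e-05] = 7.394, so f = 0.01829.
Darcy-Weisbach: ΔP = f(L/D)(ρV²/2) = 0.01829·(26.9/0.264)·(1020·1.1²/2) = 0.01829·101.9·617.1 = 1150 Pa.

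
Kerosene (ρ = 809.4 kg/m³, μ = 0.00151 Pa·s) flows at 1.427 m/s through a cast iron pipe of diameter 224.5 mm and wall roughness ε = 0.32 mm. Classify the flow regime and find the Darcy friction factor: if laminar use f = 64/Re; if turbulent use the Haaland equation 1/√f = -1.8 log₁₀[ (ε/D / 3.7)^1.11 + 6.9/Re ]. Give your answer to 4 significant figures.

Re = ρVD/μ = 809.4·1.427·0.2245/0.00151 = 1.717e+05.
Re > 4000 → turbulent. ε/D = 0.00032/0.2245 = 0.00143; Haaland: 1/√f = -1.8 log₁₀[0.000162 + 4.02e-05] = 6.649, so f = 0.02262.

f ≈ 0.02262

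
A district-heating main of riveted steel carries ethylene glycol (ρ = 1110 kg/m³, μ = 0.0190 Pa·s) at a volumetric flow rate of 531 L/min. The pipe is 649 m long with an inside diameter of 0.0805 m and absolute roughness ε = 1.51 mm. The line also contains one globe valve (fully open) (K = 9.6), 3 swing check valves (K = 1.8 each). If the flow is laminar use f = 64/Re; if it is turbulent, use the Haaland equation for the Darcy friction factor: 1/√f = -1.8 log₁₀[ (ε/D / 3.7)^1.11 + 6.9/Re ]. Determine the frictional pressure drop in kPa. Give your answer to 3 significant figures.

Q = 531 L/min = 531/60000 = 0.00885 m³/s.
Cross-sectional area A = πD²/4 = π(0.0805)²/4 = 0.00509 m²; mean velocity V = Q/A = 0.00885/0.00509 = 1.739 m/s.
Reynolds number Re = ρVD/μ = 1110 · 1.739 · 0.0805 / 0.019 = 8178.
Re > 4000 → turbulent. Relative roughness ε/D = 0.00151/0.0805 = 0.0188. Haaland: 1/√f = -1.8 log₁₀[(0.0188/3.7)^1.11 + 6.9/8178] = -1.8 log₁₀[0.00283 + 0.000844] = 4.382, so f = 0.05208.
Total minor-loss coefficient ΣK = 1·9.6 + 3·1.8 = 15.
ΔP = [f·L/D + ΣK]·(ρV²/2) = [0.05208·649/0.0805 + 15]·(1110·1.739²/2) = [419.9 + 15]·1678 = 7.298e+05 Pa.
ΔP = 7.298e+05 Pa = 730 kPa.

ΔP ≈ 730 kPa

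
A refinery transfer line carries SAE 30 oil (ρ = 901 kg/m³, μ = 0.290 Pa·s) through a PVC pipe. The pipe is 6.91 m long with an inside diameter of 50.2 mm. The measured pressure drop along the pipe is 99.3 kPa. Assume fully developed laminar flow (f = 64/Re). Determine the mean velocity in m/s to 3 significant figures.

For laminar flow, f = 64/Re with Re = ρVD/μ, so Darcy-Weisbach reduces to ΔP = 32μLV/D². Solving for V: V = ΔP·D²/(32μL) = 9.93e+04·(0.0502)²/(32·0.29·6.91) = 3.902 m/s.
Check: Re = ρVD/μ = 901·3.902·0.0502/0.29 = 608.6 < 2300, so the laminar assumption holds.

V ≈ 3.90 m/s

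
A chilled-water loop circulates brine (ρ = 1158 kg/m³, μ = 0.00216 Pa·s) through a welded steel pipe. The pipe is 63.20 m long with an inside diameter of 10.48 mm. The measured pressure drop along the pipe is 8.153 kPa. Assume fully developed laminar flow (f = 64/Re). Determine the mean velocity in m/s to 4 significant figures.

For laminar flow, f = 64/Re with Re = ρVD/μ, so Darcy-Weisbach reduces to ΔP = 32μLV/D². Solving for V: V = ΔP·D²/(32μL) = 8153·(0.01048)²/(32·0.00216·63.2) = 0.205 m/s.
Check: Re = ρVD/μ = 1158·0.205·0.01048/0.00216 = 1152 < 2300, so the laminar assumption holds.

V ≈ 0.2050 m/s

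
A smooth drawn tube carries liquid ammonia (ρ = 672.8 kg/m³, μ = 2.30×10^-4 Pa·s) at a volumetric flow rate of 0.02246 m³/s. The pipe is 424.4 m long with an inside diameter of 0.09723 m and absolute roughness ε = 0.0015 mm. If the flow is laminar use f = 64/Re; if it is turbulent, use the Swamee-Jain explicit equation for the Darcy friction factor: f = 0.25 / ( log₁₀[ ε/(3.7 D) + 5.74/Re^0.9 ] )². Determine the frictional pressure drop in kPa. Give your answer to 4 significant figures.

ΔP ≈ 164.6 kPa

Cross-sectional area A = πD²/4 = π(0.09723)²/4 = 0.007425 m²; mean velocity V = Q/A = 0.02246/0.007425 = 3.025 m/s.
Reynolds number Re = ρVD/μ = 672.8 · 3.025 · 0.09723 / 0.00023 = 8.604e+05.
Re > 4000 → turbulent. Relative roughness ε/D = 1.5e-06/0.09723 = 1.54e-05. Swamee-Jain: f = 0.25/(log₁₀[1.54e-05/3.7 + 5.74/8.604e+05^0.9])² = 0.25/(log₁₀[4.17e-06 + 2.62e-05])² = 0.25/(-4.518)² = 0.01225.
Darcy-Weisbach: ΔP = f(L/D)(ρV²/2) = 0.01225·(424.4/0.09723)·(672.8·3.025²/2) = 0.01225·4365·3078 = 1.646e+05 Pa.
ΔP = 1.646e+05 Pa = 164.6 kPa.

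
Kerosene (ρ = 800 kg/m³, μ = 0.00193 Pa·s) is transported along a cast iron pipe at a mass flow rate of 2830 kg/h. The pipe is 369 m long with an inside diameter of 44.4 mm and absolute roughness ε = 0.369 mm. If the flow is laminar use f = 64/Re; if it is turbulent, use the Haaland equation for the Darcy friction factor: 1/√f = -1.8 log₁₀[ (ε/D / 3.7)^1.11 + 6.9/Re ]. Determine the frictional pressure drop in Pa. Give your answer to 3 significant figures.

ΔP ≈ 54300 Pa

ṁ = 2830 kg/h = 2830/3600 = 0.7861 kg/s.
A = πD²/4 = π(0.0444)²/4 = 0.001548 m²; mean velocity V = ṁ/(ρA) = 0.7861/(800 · 0.001548) = 0.6347 m/s.
Reynolds number Re = ρVD/μ = 800 · 0.6347 · 0.0444 / 0.00193 = 1.168e+04.
Re > 4000 → turbulent. Relative roughness ε/D = 0.000369/0.0444 = 0.00831. Haaland: 1/√f = -1.8 log₁₀[(0.00831/3.7)^1.11 + 6.9/1.168e+04] = -1.8 log₁₀[0.00115 + 0.000591] = 4.967, so f = 0.04053.
Darcy-Weisbach: ΔP = f(L/D)(ρV²/2) = 0.04053·(369/0.0444)·(800·0.6347²/2) = 0.04053·8311·161.1 = 5.427e+04 Pa.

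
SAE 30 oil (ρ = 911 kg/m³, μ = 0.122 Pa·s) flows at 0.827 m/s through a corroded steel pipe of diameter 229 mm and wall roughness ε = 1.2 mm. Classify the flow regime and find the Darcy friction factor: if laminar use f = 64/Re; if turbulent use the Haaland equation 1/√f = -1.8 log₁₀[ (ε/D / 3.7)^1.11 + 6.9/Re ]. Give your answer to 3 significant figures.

f ≈ 0.0453

Re = ρVD/μ = 911·0.827·0.229/0.122 = 1414.
Re < 2300 → laminar, so f = 64/Re = 0.04526 (roughness is irrelevant in laminar flow).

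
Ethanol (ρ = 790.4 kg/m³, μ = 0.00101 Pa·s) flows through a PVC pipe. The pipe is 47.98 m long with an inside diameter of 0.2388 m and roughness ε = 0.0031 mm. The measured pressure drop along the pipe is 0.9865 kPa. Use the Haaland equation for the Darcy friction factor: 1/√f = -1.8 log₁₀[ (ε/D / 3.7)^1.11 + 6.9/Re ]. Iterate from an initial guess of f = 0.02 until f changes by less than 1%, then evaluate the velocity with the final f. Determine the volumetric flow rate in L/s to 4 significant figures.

Rearranging Darcy-Weisbach: V = √(2·ΔP·D/(f·L·ρ)). With ε/D = 3.1e-06/0.2388 = 1.3e-05, iterate starting from f = 0.02:
  f = 0.02 → V = √(2·986.5·0.2388/(0.02·47.98·790.4)) = 0.7882 m/s; Re = ρVD/μ = 1.473e+05; f → 0.01653
  f = 0.01653 → V = 0.867 m/s; Re = 1.62e+05; f → 0.01622
  f = 0.01622 → V = 0.8751 m/s; Re = 1.635e+05; f → 0.01619
Converged (Δf/f < 1%). With the final f = 0.01619: V = √(2·986.5·0.2388/(0.01619·47.98·790.4)) = 0.8759 m/s.
Q = V·A = 0.8759·(π/4·0.2388²) = 0.03923 m³/s = 39.23 L/s.

Q ≈ 39.23 L/s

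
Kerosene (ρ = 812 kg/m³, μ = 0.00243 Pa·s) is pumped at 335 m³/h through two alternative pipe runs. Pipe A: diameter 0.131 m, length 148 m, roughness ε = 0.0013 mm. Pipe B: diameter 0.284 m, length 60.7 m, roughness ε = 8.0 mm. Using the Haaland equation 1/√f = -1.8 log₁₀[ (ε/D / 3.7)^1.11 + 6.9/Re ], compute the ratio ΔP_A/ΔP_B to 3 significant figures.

ΔP_A/ΔP_B ≈ 30.0

Pipe A: V = Q/A = 0.09306/0.01348 = 6.904 m/s; Re = 3.022e+05; ε/D = 9.92e-06; Haaland → f = 0.0144; ΔP_A = f(L/D)(ρV²/2) = 3.149e+05 Pa.
Pipe B: V = Q/A = 0.09306/0.06335 = 1.469 m/s; Re = 1.394e+05; ε/D = 0.0282; Haaland → f = 0.05605; ΔP_B = f(L/D)(ρV²/2) = 1.05e+04 Pa.
ΔP_A/ΔP_B = 3.149e+05/1.05e+04 = 30.0.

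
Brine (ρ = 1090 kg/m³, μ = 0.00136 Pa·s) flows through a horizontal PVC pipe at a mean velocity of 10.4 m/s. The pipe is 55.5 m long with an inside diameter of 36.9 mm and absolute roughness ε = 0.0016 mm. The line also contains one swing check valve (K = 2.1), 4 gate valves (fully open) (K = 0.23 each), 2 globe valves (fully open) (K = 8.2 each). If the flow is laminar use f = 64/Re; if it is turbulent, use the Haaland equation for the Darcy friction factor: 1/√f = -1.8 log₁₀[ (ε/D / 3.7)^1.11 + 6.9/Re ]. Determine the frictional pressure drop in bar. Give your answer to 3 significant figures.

Reynolds number Re = ρVD/μ = 1090 · 10.4 · 0.0369 / 0.00136 = 3.076e+05.
Re > 4000 → turbulent. Relative roughness ε/D = 1.6e-06/0.0369 = 4.34e-05. Haaland: 1/√f = -1.8 log₁₀[(4.34e-05/3.7)^1.11 + 6.9/3.076e+05] = -1.8 log₁₀[3.36e-06 + 2.24e-05] = 8.259, so f = 0.01466.
Total minor-loss coefficient ΣK = 1·2.1 + 4·0.23 + 2·8.2 = 19.4.
ΔP = [f·L/D + ΣK]·(ρV²/2) = [0.01466·55.5/0.0369 + 19.4]·(1090·10.4²/2) = [22.05 + 19.4]·5.895e+04 = 2.444e+06 Pa.
ΔP = 2.444e+06 Pa = 24.4 bar.

ΔP ≈ 24.4 bar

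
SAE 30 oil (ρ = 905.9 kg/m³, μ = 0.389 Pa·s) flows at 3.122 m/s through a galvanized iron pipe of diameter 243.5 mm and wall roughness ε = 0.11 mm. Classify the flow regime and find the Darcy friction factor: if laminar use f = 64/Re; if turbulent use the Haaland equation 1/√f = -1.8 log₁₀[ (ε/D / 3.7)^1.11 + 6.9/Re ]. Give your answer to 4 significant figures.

Re = ρVD/μ = 905.9·3.122·0.2435/0.389 = 1770.
Re < 2300 → laminar, so f = 64/Re = 0.03615 (roughness is irrelevant in laminar flow).

f ≈ 0.03615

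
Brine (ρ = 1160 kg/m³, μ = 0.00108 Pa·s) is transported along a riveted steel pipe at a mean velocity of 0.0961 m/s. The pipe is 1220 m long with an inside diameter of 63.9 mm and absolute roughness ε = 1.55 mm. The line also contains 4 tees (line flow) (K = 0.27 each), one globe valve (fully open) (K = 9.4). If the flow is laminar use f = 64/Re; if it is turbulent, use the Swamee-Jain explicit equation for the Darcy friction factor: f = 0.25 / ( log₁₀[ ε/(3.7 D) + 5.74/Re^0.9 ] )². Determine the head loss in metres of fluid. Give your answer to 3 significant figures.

h_f ≈ 0.533 m

Reynolds number Re = ρVD/μ = 1160 · 0.0961 · 0.0639 / 0.00108 = 6596.
Re > 4000 → turbulent. Relative roughness ε/D = 0.00155/0.0639 = 0.0243. Swamee-Jain: f = 0.25/(log₁₀[0.0243/3.7 + 5.74/6596^0.9])² = 0.25/(log₁₀[0.00656 + 0.0021])² = 0.25/(-2.063)² = 0.05875.
Total minor-loss coefficient ΣK = 4·0.27 + 1·9.4 = 10.5.
ΔP = [f·L/D + ΣK]·(ρV²/2) = [0.05875·1220/0.0639 + 10.5]·(1160·0.0961²/2) = [1122 + 10.5]·5.356 = 6064 Pa.
Head loss h_f = ΔP/(ρg) = 6064/(1160·9.81) = 0.533 m.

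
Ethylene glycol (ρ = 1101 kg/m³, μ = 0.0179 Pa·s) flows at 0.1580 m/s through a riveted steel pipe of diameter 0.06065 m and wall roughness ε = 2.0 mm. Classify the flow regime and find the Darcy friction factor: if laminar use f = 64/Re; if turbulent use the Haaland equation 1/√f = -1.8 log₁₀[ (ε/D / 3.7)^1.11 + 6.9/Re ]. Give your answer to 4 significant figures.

f ≈ 0.1086

Re = ρVD/μ = 1101·0.158·0.06065/0.0179 = 589.4.
Re < 2300 → laminar, so f = 64/Re = 0.1086 (roughness is irrelevant in laminar flow).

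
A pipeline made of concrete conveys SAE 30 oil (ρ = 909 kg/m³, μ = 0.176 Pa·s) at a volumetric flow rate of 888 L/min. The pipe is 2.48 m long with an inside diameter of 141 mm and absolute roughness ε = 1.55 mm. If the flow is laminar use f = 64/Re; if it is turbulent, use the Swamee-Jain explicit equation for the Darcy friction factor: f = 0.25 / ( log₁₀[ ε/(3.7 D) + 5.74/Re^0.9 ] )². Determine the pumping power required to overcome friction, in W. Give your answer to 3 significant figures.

Q = 888 L/min = 888/60000 = 0.0148 m³/s.
Cross-sectional area A = πD²/4 = π(0.141)²/4 = 0.01561 m²; mean velocity V = Q/A = 0.0148/0.01561 = 0.9478 m/s.
Reynolds number Re = ρVD/μ = 909 · 0.9478 · 0.141 / 0.176 = 690.2.
Re < 2300 → laminar flow, so f = 64/Re = 64/690.2 = 0.09272 (the turbulent correlation is not needed).
Darcy-Weisbach: ΔP = f(L/D)(ρV²/2) = 0.09272·(2.48/0.141)·(909·0.9478²/2) = 0.09272·17.59·408.3 = 665.9 Pa.
Pumping power P = QΔP = 0.0148·665.9 = 9.855 W = 9.86 W.

P ≈ 9.86 W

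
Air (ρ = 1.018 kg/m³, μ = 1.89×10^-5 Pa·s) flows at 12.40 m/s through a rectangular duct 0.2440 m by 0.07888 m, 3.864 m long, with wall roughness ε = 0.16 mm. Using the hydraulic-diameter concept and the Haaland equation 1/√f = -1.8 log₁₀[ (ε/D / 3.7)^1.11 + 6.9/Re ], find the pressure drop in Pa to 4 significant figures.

ΔP ≈ 59.65 Pa

Hydraulic diameter D_h = 4A/P = 4·(0.244·0.07888)/(2·(0.244+0.07888)) = 0.07699/0.6458 = 0.1192 m.
Re = ρVD_h/μ = 1.018·12.4·0.1192/1.89e-05 = 7.963e+04.
ε/D_h = 0.00016/0.1192 = 0.00134; Haaland gives 1/√f = -1.8 log₁₀[0.000152+8.67e-05] = 6.521, so f = 0.02352.
ΔP = f(L/D_h)(ρV²/2) = 0.02352·3.864/0.1192·78.26 = 59.65 Pa.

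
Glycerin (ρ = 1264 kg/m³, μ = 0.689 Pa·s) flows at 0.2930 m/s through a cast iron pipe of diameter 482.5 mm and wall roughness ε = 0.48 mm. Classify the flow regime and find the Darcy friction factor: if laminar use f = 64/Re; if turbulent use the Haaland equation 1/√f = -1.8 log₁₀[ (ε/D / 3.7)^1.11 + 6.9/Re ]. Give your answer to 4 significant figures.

f ≈ 0.2468

Re = ρVD/μ = 1264·0.293·0.4825/0.689 = 259.4.
Re < 2300 → laminar, so f = 64/Re = 0.2468 (roughness is irrelevant in laminar flow).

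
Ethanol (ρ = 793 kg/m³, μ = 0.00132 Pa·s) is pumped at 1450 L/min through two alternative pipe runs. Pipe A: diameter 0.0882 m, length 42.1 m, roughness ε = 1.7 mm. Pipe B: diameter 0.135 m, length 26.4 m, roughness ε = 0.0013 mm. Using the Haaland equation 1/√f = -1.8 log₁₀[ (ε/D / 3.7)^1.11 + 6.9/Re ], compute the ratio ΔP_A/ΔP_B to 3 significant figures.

ΔP_A/ΔP_B ≈ 38.6

Pipe A: V = Q/A = 0.02417/0.00611 = 3.955 m/s; Re = 2.096e+05; ε/D = 0.0193; Haaland → f = 0.04824; ΔP_A = f(L/D)(ρV²/2) = 1.428e+05 Pa.
Pipe B: V = Q/A = 0.02417/0.01431 = 1.688 m/s; Re = 1.369e+05; ε/D = 9.63e-06; Haaland → f = 0.01675; ΔP_B = f(L/D)(ρV²/2) = 3703 Pa.
ΔP_A/ΔP_B = 1.428e+05/3703 = 38.6.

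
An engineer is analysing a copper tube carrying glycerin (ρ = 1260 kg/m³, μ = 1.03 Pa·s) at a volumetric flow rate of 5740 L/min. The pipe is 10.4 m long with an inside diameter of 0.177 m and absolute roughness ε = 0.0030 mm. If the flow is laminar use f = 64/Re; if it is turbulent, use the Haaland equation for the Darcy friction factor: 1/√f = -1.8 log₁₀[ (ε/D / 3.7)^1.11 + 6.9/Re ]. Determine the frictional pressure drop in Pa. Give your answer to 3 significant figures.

Q = 5740 L/min = 5740/60000 = 0.09567 m³/s.
Cross-sectional area A = πD²/4 = π(0.177)²/4 = 0.02461 m²; mean velocity V = Q/A = 0.09567/0.02461 = 3.888 m/s.
Reynolds number Re = ρVD/μ = 1260 · 3.888 · 0.177 / 1.03 = 841.8.
Re < 2300 → laminar flow, so f = 64/Re = 64/841.8 = 0.07602 (the turbulent correlation is not needed).
Darcy-Weisbach: ΔP = f(L/D)(ρV²/2) = 0.07602·(10.4/0.177)·(1260·3.888²/2) = 0.07602·58.76·9523 = 4.254e+04 Pa.

ΔP ≈ 42500 Pa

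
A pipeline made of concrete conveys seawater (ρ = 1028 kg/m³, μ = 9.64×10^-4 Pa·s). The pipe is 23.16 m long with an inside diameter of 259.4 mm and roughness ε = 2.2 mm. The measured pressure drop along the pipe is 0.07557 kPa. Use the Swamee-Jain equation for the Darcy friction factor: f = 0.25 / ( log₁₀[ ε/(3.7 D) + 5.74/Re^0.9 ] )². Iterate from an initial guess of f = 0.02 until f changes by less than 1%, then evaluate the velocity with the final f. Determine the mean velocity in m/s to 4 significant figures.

V ≈ 0.2100 m/s

Rearranging Darcy-Weisbach: V = √(2·ΔP·D/(f·L·ρ)). With ε/D = 0.0022/0.2594 = 0.00848, iterate starting from f = 0.02:
  f = 0.02 → V = √(2·75.57·0.2594/(0.02·23.16·1028)) = 0.2869 m/s; Re = ρVD/μ = 7.937e+04; f → 0.037
  f = 0.037 → V = 0.211 m/s; Re = 5.836e+04; f → 0.03735
Converged (Δf/f < 1%). With the final f = 0.03735: V = √(2·75.57·0.2594/(0.03735·23.16·1028)) = 0.21 m/s.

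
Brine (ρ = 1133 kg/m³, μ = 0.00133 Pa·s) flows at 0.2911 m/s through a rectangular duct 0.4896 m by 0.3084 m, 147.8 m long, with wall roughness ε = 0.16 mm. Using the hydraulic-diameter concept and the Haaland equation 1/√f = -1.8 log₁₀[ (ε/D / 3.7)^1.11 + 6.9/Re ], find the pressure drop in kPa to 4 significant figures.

Hydraulic diameter D_h = 4A/P = 4·(0.4896·0.3084)/(2·(0.4896+0.3084)) = 0.604/1.596 = 0.3784 m.
Re = ρVD_h/μ = 1133·0.2911·0.3784/0.00133 = 9.384e+04.
ε/D_h = 0.00016/0.3784 = 0.000423; Haaland gives 1/√f = -1.8 log₁₀[4.21e-05+7.35e-05] = 7.086, so f = 0.01991.
ΔP = f(L/D_h)(ρV²/2) = 0.01991·147.8/0.3784·48 = 373.3 Pa.
ΔP = 0.3733 kPa.

ΔP ≈ 0.3733 kPa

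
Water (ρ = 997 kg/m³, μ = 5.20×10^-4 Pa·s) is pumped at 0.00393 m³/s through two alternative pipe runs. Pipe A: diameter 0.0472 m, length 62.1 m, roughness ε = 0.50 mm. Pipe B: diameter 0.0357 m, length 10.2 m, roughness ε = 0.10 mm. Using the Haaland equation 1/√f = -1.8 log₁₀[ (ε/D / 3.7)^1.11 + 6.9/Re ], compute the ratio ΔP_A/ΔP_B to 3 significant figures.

ΔP_A/ΔP_B ≈ 2.24

Pipe A: V = Q/A = 0.00393/0.00175 = 2.246 m/s; Re = 2.033e+05; ε/D = 0.0106; Haaland → f = 0.039; ΔP_A = f(L/D)(ρV²/2) = 1.29e+05 Pa.
Pipe B: V = Q/A = 0.00393/0.001001 = 3.926 m/s; Re = 2.687e+05; ε/D = 0.0028; Haaland → f = 0.02619; ΔP_B = f(L/D)(ρV²/2) = 5.75e+04 Pa.
ΔP_A/ΔP_B = 1.29e+05/5.75e+04 = 2.24.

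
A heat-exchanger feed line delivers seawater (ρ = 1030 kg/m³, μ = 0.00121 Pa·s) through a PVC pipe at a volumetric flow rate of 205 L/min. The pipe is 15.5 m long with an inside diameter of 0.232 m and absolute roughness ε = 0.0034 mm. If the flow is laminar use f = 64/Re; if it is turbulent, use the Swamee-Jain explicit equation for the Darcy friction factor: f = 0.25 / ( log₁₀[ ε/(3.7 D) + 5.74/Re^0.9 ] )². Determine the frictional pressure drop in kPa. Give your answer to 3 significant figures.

ΔP ≈ 0.00615 kPa

Q = 205 L/min = 205/60000 = 0.003417 m³/s.
Cross-sectional area A = πD²/4 = π(0.232)²/4 = 0.04227 m²; mean velocity V = Q/A = 0.003417/0.04227 = 0.08082 m/s.
Reynolds number Re = ρVD/μ = 1030 · 0.08082 · 0.232 / 0.00121 = 1.596e+04.
Re > 4000 → turbulent. Relative roughness ε/D = 3.4e-06/0.232 = 1.47e-05. Swamee-Jain: f = 0.25/(log₁₀[1.47e-05/3.7 + 5.74/1.596e+04^0.9])² = 0.25/(log₁₀[3.96e-06 + 0.000947])² = 0.25/(-3.022)² = 0.02737.
Darcy-Weisbach: ΔP = f(L/D)(ρV²/2) = 0.02737·(15.5/0.232)·(1030·0.08082²/2) = 0.02737·66.81·3.364 = 6.153 Pa.
ΔP = 6.153 Pa = 0.00615 kPa.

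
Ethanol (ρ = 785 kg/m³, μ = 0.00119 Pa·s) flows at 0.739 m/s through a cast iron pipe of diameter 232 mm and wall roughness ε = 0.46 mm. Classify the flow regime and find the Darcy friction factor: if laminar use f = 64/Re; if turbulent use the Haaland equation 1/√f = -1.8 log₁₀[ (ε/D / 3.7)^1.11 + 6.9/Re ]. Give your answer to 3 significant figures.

f ≈ 0.0248

Re = ρVD/μ = 785·0.739·0.232/0.00119 = 1.131e+05.
Re > 4000 → turbulent. ε/D = 0.00046/0.232 = 0.00198; Haaland: 1/√f = -1.8 log₁₀[0.000234 + 6.1e-05] = 6.354, so f = 0.02477.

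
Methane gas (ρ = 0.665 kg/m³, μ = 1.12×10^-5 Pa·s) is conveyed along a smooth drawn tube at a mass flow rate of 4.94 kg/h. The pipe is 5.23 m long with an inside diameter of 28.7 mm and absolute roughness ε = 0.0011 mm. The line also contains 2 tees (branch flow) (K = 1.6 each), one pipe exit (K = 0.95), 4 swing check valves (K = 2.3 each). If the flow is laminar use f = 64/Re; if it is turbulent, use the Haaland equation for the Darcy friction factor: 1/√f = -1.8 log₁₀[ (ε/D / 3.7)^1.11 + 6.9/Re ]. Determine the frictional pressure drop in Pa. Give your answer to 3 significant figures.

ṁ = 4.94 kg/h = 4.94/3600 = 0.001372 kg/s.
A = πD²/4 = π(0.0287)²/4 = 0.0006469 m²; mean velocity V = ṁ/(ρA) = 0.001372/(0.665 · 0.0006469) = 3.19 m/s.
Reynolds number Re = ρVD/μ = 0.665 · 3.19 · 0.0287 / 1.12e-05 = 5435.
Re > 4000 → turbulent. Relative roughness ε/D = 1.1e-06/0.0287 = 3.83e-05. Haaland: 1/√f = -1.8 log₁₀[(3.83e-05/3.7)^1.11 + 6.9/5435] = -1.8 log₁₀[2.93e-06 + 0.00127] = 5.212, so f = 0.03682.
Total minor-loss coefficient ΣK = 2·1.6 + 1·0.95 + 4·2.3 = 13.3.
ΔP = [f·L/D + ΣK]·(ρV²/2) = [0.03682·5.23/0.0287 + 13.3]·(0.665·3.19²/2) = [6.709 + 13.3]·3.383 = 67.86 Pa.

ΔP ≈ 67.9 Pa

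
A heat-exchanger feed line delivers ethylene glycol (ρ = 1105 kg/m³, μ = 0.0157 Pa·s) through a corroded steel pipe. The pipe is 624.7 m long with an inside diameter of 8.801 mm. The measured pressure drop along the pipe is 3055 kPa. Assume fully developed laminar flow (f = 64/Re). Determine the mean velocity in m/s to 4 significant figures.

V ≈ 0.7540 m/s

For laminar flow, f = 64/Re with Re = ρVD/μ, so Darcy-Weisbach reduces to ΔP = 32μLV/D². Solving for V: V = ΔP·D²/(32μL) = 3.055e+06·(0.008801)²/(32·0.0157·624.7) = 0.754 m/s.
Check: Re = ρVD/μ = 1105·0.754·0.008801/0.0157 = 467 < 2300, so the laminar assumption holds.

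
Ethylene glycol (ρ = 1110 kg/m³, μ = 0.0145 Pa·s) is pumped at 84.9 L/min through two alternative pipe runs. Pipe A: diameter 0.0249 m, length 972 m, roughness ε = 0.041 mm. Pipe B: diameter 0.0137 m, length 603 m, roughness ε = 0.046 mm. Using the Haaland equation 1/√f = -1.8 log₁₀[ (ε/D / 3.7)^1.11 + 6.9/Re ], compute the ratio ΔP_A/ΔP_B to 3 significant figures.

ΔP_A/ΔP_B ≈ 0.0879

Pipe A: V = Q/A = 0.001415/0.000487 = 2.906 m/s; Re = 5539; ε/D = 0.00165; Haaland → f = 0.03819; ΔP_A = f(L/D)(ρV²/2) = 6.986e+06 Pa.
Pipe B: V = Q/A = 0.001415/0.0001474 = 9.599 m/s; Re = 1.007e+04; ε/D = 0.00336; Haaland → f = 0.03531; ΔP_B = f(L/D)(ρV²/2) = 7.948e+07 Pa.
ΔP_A/ΔP_B = 6.986e+06/7.948e+07 = 0.0879.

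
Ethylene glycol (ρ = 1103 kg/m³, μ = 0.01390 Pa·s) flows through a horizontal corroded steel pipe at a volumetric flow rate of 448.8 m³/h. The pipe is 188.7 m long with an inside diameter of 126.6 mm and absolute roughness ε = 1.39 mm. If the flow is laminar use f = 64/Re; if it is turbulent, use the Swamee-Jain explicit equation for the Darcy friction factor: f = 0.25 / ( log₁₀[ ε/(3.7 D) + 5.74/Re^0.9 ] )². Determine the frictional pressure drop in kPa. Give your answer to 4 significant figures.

ΔP ≈ 3221 kPa

Q = 448.8 m³/h = 448.8/3600 = 0.1247 m³/s.
Cross-sectional area A = πD²/4 = π(0.1266)²/4 = 0.01259 m²; mean velocity V = Q/A = 0.1247/0.01259 = 9.904 m/s.
Reynolds number Re = ρVD/μ = 1103 · 9.904 · 0.1266 / 0.0139 = 9.949e+04.
Re > 4000 → turbulent. Relative roughness ε/D = 0.00139/0.1266 = 0.011. Swamee-Jain: f = 0.25/(log₁₀[0.011/3.7 + 5.74/9.949e+04^0.9])² = 0.25/(log₁₀[0.00297 + 0.000182])² = 0.25/(-2.502)² = 0.03994.
Darcy-Weisbach: ΔP = f(L/D)(ρV²/2) = 0.03994·(188.7/0.1266)·(1103·9.904²/2) = 0.03994·1491·5.409e+04 = 3.221e+06 Pa.
ΔP = 3.221e+06 Pa = 3221 kPa.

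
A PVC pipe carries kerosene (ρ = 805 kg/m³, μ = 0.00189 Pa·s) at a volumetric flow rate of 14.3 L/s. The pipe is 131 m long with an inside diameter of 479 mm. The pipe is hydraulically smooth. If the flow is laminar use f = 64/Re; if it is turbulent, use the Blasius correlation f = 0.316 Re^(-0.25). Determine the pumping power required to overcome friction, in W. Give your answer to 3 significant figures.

P ≈ 0.278 W

Q = 14.3 L/s = 14.3/1000 = 0.0143 m³/s.
Cross-sectional area A = πD²/4 = π(0.479)²/4 = 0.1802 m²; mean velocity V = Q/A = 0.0143/0.1802 = 0.07936 m/s.
Reynolds number Re = ρVD/μ = 805 · 0.07936 · 0.479 / 0.00189 = 1.619e+04.
Re > 4000 → turbulent. Smooth-pipe (Blasius): f = 0.316 Re^(-0.25) = 0.316/(1.619e+04)^0.25 = 0.02801.
Darcy-Weisbach: ΔP = f(L/D)(ρV²/2) = 0.02801·(131/0.479)·(805·0.07936²/2) = 0.02801·273.5·2.535 = 19.42 Pa.
Pumping power P = QΔP = 0.0143·19.42 = 0.2777 W = 0.278 W.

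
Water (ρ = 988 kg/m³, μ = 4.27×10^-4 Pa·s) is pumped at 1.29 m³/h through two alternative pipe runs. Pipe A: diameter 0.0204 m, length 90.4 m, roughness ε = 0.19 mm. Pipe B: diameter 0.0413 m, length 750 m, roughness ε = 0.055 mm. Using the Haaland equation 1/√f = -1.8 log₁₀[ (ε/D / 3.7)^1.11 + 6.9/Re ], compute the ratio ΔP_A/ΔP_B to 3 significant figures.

Pipe A: V = Q/A = 0.0003583/0.0003269 = 1.096 m/s; Re = 5.175e+04; ε/D = 0.00931; Haaland → f = 0.03819; ΔP_A = f(L/D)(ρV²/2) = 1.005e+05 Pa.
Pipe B: V = Q/A = 0.0003583/0.00134 = 0.2675 m/s; Re = 2.556e+04; ε/D = 0.00133; Haaland → f = 0.02707; ΔP_B = f(L/D)(ρV²/2) = 1.738e+04 Pa.
ΔP_A/ΔP_B = 1.005e+05/1.738e+04 = 5.78.

ΔP_A/ΔP_B ≈ 5.78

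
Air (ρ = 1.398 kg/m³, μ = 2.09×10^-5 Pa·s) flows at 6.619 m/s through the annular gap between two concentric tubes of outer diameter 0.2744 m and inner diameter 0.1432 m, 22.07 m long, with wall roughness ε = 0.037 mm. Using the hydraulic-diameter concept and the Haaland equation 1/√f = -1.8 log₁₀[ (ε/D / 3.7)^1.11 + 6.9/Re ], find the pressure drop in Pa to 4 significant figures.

ΔP ≈ 108.0 Pa

Hydraulic diameter D_h = 4A/P = D_o - D_i = 0.2744 - 0.1432 = 0.1312 m.
Re = ρVD_h/μ = 1.398·6.619·0.1312/2.09e-05 = 5.809e+04.
ε/D_h = 3.7e-05/0.1312 = 0.000282; Haaland gives 1/√f = -1.8 log₁₀[2.69e-05+0.000119] = 6.906, so f = 0.02097.
ΔP = f(L/D_h)(ρV²/2) = 0.02097·22.07/0.1312·30.62 = 108 Pa.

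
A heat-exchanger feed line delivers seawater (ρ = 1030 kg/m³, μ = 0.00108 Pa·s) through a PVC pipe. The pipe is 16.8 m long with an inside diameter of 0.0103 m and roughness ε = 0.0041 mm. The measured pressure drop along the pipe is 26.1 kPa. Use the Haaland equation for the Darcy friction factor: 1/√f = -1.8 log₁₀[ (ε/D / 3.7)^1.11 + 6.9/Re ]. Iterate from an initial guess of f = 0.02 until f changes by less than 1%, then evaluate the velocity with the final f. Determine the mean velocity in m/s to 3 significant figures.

Rearranging Darcy-Weisbach: V = √(2·ΔP·D/(f·L·ρ)). With ε/D = 4.1e-06/0.0103 = 0.000398, iterate starting from f = 0.02:
  f = 0.02 → V = √(2·2.61e+04·0.0103/(0.02·16.8·1030)) = 1.246 m/s; Re = ρVD/μ = 1.224e+04; f → 0.02977
  f = 0.02977 → V = 1.022 m/s; Re = 1.004e+04; f → 0.03133
  f = 0.03133 → V = 0.9958 m/s; Re = 9782; f → 0.03154
Converged (Δf/f < 1%). With the final f = 0.03154: V = √(2·2.61e+04·0.0103/(0.03154·16.8·1030)) = 0.9925 m/s.

V ≈ 0.992 m/s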